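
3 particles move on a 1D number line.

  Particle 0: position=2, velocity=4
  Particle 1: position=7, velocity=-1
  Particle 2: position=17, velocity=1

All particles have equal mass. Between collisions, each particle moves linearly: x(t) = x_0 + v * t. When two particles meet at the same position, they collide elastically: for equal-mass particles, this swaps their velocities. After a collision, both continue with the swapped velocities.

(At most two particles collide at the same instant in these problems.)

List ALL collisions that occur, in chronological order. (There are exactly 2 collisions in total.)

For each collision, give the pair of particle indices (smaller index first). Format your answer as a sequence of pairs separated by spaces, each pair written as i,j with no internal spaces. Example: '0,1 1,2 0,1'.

Collision at t=1: particles 0 and 1 swap velocities; positions: p0=6 p1=6 p2=18; velocities now: v0=-1 v1=4 v2=1
Collision at t=5: particles 1 and 2 swap velocities; positions: p0=2 p1=22 p2=22; velocities now: v0=-1 v1=1 v2=4

Answer: 0,1 1,2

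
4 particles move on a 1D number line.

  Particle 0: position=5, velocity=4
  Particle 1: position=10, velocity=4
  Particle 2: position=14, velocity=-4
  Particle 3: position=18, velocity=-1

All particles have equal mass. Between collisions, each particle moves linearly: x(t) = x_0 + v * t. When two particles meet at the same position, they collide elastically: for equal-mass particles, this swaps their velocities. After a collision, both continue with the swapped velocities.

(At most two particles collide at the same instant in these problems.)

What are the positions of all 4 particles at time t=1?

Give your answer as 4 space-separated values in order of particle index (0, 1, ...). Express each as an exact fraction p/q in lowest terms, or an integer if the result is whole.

Collision at t=1/2: particles 1 and 2 swap velocities; positions: p0=7 p1=12 p2=12 p3=35/2; velocities now: v0=4 v1=-4 v2=4 v3=-1
Advance to t=1 (no further collisions before then); velocities: v0=4 v1=-4 v2=4 v3=-1; positions = 9 10 14 17

Answer: 9 10 14 17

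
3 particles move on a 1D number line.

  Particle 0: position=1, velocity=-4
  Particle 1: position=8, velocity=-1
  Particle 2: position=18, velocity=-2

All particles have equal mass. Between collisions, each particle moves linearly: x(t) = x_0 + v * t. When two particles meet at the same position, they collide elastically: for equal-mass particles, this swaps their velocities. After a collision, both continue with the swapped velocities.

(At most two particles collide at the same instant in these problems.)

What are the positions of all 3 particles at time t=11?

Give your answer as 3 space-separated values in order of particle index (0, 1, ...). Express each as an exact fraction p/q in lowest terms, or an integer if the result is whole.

Answer: -43 -4 -3

Derivation:
Collision at t=10: particles 1 and 2 swap velocities; positions: p0=-39 p1=-2 p2=-2; velocities now: v0=-4 v1=-2 v2=-1
Advance to t=11 (no further collisions before then); velocities: v0=-4 v1=-2 v2=-1; positions = -43 -4 -3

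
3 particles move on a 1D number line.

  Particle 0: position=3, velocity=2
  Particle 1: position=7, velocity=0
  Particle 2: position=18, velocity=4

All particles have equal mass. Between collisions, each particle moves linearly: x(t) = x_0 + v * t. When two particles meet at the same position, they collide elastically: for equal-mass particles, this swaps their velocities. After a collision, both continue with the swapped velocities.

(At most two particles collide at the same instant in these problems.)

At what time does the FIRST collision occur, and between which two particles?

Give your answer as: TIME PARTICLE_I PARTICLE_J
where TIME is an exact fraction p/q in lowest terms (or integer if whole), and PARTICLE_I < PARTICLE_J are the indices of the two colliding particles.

Pair (0,1): pos 3,7 vel 2,0 -> gap=4, closing at 2/unit, collide at t=2
Pair (1,2): pos 7,18 vel 0,4 -> not approaching (rel speed -4 <= 0)
Earliest collision: t=2 between 0 and 1

Answer: 2 0 1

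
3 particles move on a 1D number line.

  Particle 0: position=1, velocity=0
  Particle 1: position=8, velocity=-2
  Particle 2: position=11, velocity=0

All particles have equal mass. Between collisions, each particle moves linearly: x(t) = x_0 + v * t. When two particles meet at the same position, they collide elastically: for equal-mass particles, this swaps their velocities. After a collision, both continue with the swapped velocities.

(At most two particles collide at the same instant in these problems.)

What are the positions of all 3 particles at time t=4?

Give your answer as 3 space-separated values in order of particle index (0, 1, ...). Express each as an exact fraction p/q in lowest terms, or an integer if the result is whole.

Answer: 0 1 11

Derivation:
Collision at t=7/2: particles 0 and 1 swap velocities; positions: p0=1 p1=1 p2=11; velocities now: v0=-2 v1=0 v2=0
Advance to t=4 (no further collisions before then); velocities: v0=-2 v1=0 v2=0; positions = 0 1 11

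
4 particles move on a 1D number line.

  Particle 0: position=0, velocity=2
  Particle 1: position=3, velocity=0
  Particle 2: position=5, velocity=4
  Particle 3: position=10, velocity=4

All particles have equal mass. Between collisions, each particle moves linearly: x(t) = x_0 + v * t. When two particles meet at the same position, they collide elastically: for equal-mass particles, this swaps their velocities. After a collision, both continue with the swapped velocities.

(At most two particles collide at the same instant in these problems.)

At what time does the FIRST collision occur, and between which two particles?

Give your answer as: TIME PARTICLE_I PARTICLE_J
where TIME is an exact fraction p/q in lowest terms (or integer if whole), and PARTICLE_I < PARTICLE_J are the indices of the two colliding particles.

Pair (0,1): pos 0,3 vel 2,0 -> gap=3, closing at 2/unit, collide at t=3/2
Pair (1,2): pos 3,5 vel 0,4 -> not approaching (rel speed -4 <= 0)
Pair (2,3): pos 5,10 vel 4,4 -> not approaching (rel speed 0 <= 0)
Earliest collision: t=3/2 between 0 and 1

Answer: 3/2 0 1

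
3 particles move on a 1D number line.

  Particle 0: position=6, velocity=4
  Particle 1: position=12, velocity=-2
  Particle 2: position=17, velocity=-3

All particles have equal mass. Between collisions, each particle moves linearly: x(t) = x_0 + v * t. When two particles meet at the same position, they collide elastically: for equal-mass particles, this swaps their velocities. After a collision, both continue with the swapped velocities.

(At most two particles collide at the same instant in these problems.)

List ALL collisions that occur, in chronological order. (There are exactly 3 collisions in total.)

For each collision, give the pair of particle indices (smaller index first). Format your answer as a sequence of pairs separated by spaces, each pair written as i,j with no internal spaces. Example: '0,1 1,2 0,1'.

Collision at t=1: particles 0 and 1 swap velocities; positions: p0=10 p1=10 p2=14; velocities now: v0=-2 v1=4 v2=-3
Collision at t=11/7: particles 1 and 2 swap velocities; positions: p0=62/7 p1=86/7 p2=86/7; velocities now: v0=-2 v1=-3 v2=4
Collision at t=5: particles 0 and 1 swap velocities; positions: p0=2 p1=2 p2=26; velocities now: v0=-3 v1=-2 v2=4

Answer: 0,1 1,2 0,1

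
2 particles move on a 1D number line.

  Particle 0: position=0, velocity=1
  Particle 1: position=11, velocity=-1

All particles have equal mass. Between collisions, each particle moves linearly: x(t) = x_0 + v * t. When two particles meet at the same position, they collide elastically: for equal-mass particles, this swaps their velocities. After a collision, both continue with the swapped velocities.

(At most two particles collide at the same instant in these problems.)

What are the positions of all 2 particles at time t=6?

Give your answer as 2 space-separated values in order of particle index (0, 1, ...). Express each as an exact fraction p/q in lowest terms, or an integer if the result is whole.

Answer: 5 6

Derivation:
Collision at t=11/2: particles 0 and 1 swap velocities; positions: p0=11/2 p1=11/2; velocities now: v0=-1 v1=1
Advance to t=6 (no further collisions before then); velocities: v0=-1 v1=1; positions = 5 6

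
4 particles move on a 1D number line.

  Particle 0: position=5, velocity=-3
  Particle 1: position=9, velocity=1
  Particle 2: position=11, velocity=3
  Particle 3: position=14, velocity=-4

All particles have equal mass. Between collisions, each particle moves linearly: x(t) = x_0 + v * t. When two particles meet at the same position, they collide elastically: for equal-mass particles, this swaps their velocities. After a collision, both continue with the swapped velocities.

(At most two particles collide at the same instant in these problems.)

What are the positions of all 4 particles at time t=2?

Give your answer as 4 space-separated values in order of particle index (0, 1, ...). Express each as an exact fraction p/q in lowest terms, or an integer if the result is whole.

Answer: -1 6 11 17

Derivation:
Collision at t=3/7: particles 2 and 3 swap velocities; positions: p0=26/7 p1=66/7 p2=86/7 p3=86/7; velocities now: v0=-3 v1=1 v2=-4 v3=3
Collision at t=1: particles 1 and 2 swap velocities; positions: p0=2 p1=10 p2=10 p3=14; velocities now: v0=-3 v1=-4 v2=1 v3=3
Advance to t=2 (no further collisions before then); velocities: v0=-3 v1=-4 v2=1 v3=3; positions = -1 6 11 17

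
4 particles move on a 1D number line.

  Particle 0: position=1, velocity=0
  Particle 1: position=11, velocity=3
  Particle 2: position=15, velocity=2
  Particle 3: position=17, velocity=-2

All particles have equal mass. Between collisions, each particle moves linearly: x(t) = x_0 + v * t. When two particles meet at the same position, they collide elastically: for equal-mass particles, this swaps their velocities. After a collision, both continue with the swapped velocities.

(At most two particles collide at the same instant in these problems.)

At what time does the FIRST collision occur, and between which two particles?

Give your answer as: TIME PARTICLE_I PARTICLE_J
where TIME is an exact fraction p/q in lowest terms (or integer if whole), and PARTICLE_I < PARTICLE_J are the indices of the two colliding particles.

Pair (0,1): pos 1,11 vel 0,3 -> not approaching (rel speed -3 <= 0)
Pair (1,2): pos 11,15 vel 3,2 -> gap=4, closing at 1/unit, collide at t=4
Pair (2,3): pos 15,17 vel 2,-2 -> gap=2, closing at 4/unit, collide at t=1/2
Earliest collision: t=1/2 between 2 and 3

Answer: 1/2 2 3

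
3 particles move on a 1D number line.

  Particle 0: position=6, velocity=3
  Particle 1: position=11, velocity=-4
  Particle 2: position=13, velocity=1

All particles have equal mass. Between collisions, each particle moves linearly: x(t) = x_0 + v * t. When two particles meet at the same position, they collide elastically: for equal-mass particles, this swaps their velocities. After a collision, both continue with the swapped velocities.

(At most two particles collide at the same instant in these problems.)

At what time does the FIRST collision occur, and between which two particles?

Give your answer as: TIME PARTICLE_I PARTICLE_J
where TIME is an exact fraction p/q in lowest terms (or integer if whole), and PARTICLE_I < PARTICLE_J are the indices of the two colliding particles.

Pair (0,1): pos 6,11 vel 3,-4 -> gap=5, closing at 7/unit, collide at t=5/7
Pair (1,2): pos 11,13 vel -4,1 -> not approaching (rel speed -5 <= 0)
Earliest collision: t=5/7 between 0 and 1

Answer: 5/7 0 1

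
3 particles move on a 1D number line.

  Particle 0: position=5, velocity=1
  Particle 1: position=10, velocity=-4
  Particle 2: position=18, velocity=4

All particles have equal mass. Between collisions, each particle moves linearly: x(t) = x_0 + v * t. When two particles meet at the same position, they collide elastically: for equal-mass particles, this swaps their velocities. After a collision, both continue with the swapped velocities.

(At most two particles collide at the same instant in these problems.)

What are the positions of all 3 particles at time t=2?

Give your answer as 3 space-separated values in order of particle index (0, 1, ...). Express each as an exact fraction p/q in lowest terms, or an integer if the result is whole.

Collision at t=1: particles 0 and 1 swap velocities; positions: p0=6 p1=6 p2=22; velocities now: v0=-4 v1=1 v2=4
Advance to t=2 (no further collisions before then); velocities: v0=-4 v1=1 v2=4; positions = 2 7 26

Answer: 2 7 26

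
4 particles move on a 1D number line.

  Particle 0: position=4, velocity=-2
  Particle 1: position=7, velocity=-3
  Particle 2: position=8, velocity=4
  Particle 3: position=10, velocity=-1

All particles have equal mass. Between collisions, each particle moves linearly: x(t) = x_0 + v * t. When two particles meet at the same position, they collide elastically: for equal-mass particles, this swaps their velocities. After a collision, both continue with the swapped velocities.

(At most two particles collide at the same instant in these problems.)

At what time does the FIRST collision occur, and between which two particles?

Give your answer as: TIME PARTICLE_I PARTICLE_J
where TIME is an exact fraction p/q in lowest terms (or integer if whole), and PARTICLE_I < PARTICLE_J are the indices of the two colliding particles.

Pair (0,1): pos 4,7 vel -2,-3 -> gap=3, closing at 1/unit, collide at t=3
Pair (1,2): pos 7,8 vel -3,4 -> not approaching (rel speed -7 <= 0)
Pair (2,3): pos 8,10 vel 4,-1 -> gap=2, closing at 5/unit, collide at t=2/5
Earliest collision: t=2/5 between 2 and 3

Answer: 2/5 2 3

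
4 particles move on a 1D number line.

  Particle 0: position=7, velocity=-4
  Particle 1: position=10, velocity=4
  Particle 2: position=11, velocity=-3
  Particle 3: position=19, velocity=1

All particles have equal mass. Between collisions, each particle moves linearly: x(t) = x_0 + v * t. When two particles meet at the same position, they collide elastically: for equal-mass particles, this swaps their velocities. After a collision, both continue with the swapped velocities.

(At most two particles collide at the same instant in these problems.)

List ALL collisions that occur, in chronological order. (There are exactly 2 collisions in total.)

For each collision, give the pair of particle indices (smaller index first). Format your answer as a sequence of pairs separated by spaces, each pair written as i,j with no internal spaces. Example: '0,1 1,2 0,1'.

Collision at t=1/7: particles 1 and 2 swap velocities; positions: p0=45/7 p1=74/7 p2=74/7 p3=134/7; velocities now: v0=-4 v1=-3 v2=4 v3=1
Collision at t=3: particles 2 and 3 swap velocities; positions: p0=-5 p1=2 p2=22 p3=22; velocities now: v0=-4 v1=-3 v2=1 v3=4

Answer: 1,2 2,3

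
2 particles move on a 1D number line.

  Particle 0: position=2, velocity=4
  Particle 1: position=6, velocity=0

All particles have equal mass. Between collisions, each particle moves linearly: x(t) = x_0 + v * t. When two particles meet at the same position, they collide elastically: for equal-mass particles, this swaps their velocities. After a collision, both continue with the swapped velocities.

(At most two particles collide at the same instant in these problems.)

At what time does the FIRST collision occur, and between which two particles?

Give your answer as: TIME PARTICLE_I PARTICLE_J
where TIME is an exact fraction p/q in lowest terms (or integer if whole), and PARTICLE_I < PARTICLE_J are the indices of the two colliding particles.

Answer: 1 0 1

Derivation:
Pair (0,1): pos 2,6 vel 4,0 -> gap=4, closing at 4/unit, collide at t=1
Earliest collision: t=1 between 0 and 1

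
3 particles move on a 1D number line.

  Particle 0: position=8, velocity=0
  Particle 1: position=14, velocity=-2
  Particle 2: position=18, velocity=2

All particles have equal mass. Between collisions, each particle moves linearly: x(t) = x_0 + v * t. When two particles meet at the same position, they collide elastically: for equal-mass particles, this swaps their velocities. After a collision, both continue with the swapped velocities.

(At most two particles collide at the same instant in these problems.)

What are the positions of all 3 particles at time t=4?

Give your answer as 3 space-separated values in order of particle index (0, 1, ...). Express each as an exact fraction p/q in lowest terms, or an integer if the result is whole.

Answer: 6 8 26

Derivation:
Collision at t=3: particles 0 and 1 swap velocities; positions: p0=8 p1=8 p2=24; velocities now: v0=-2 v1=0 v2=2
Advance to t=4 (no further collisions before then); velocities: v0=-2 v1=0 v2=2; positions = 6 8 26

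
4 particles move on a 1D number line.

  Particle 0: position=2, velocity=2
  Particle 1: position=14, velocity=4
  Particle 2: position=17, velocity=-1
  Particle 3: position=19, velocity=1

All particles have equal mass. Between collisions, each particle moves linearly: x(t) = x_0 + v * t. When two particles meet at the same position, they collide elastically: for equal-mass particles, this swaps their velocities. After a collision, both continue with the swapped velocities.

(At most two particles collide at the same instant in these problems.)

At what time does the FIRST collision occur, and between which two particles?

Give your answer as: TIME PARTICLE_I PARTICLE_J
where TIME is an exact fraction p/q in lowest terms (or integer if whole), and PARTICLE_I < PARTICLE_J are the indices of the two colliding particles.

Pair (0,1): pos 2,14 vel 2,4 -> not approaching (rel speed -2 <= 0)
Pair (1,2): pos 14,17 vel 4,-1 -> gap=3, closing at 5/unit, collide at t=3/5
Pair (2,3): pos 17,19 vel -1,1 -> not approaching (rel speed -2 <= 0)
Earliest collision: t=3/5 between 1 and 2

Answer: 3/5 1 2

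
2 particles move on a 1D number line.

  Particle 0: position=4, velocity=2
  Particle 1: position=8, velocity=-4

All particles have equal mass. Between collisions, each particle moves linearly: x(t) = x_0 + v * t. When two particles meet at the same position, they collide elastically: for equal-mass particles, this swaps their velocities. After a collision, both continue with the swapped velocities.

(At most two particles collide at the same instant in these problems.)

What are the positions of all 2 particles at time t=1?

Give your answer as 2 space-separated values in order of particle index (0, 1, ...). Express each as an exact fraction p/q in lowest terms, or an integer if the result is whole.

Answer: 4 6

Derivation:
Collision at t=2/3: particles 0 and 1 swap velocities; positions: p0=16/3 p1=16/3; velocities now: v0=-4 v1=2
Advance to t=1 (no further collisions before then); velocities: v0=-4 v1=2; positions = 4 6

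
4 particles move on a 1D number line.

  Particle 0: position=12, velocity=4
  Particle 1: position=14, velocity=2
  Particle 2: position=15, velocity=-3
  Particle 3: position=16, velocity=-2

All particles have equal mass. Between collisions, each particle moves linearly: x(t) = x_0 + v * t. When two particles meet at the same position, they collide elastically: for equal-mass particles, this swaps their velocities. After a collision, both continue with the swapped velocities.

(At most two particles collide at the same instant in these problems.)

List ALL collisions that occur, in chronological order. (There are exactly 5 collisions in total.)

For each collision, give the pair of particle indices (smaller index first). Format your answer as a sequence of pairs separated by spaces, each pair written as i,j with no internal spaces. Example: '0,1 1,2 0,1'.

Collision at t=1/5: particles 1 and 2 swap velocities; positions: p0=64/5 p1=72/5 p2=72/5 p3=78/5; velocities now: v0=4 v1=-3 v2=2 v3=-2
Collision at t=3/7: particles 0 and 1 swap velocities; positions: p0=96/7 p1=96/7 p2=104/7 p3=106/7; velocities now: v0=-3 v1=4 v2=2 v3=-2
Collision at t=1/2: particles 2 and 3 swap velocities; positions: p0=27/2 p1=14 p2=15 p3=15; velocities now: v0=-3 v1=4 v2=-2 v3=2
Collision at t=2/3: particles 1 and 2 swap velocities; positions: p0=13 p1=44/3 p2=44/3 p3=46/3; velocities now: v0=-3 v1=-2 v2=4 v3=2
Collision at t=1: particles 2 and 3 swap velocities; positions: p0=12 p1=14 p2=16 p3=16; velocities now: v0=-3 v1=-2 v2=2 v3=4

Answer: 1,2 0,1 2,3 1,2 2,3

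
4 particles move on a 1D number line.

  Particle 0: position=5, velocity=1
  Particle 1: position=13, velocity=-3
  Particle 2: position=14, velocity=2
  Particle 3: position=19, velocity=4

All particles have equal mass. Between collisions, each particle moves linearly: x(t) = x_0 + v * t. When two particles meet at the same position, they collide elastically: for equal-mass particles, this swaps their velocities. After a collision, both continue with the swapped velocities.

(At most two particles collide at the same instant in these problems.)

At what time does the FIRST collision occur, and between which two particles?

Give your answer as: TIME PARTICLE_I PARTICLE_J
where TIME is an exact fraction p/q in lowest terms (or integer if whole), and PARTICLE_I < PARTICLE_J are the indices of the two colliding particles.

Answer: 2 0 1

Derivation:
Pair (0,1): pos 5,13 vel 1,-3 -> gap=8, closing at 4/unit, collide at t=2
Pair (1,2): pos 13,14 vel -3,2 -> not approaching (rel speed -5 <= 0)
Pair (2,3): pos 14,19 vel 2,4 -> not approaching (rel speed -2 <= 0)
Earliest collision: t=2 between 0 and 1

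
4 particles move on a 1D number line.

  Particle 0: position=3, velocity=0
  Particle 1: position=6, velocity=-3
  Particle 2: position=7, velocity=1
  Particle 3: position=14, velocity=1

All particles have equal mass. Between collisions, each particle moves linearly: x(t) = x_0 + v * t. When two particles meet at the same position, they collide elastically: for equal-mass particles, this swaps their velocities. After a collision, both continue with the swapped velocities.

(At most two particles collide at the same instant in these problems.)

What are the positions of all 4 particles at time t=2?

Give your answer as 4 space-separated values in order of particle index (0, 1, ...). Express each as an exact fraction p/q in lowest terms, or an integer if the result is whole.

Collision at t=1: particles 0 and 1 swap velocities; positions: p0=3 p1=3 p2=8 p3=15; velocities now: v0=-3 v1=0 v2=1 v3=1
Advance to t=2 (no further collisions before then); velocities: v0=-3 v1=0 v2=1 v3=1; positions = 0 3 9 16

Answer: 0 3 9 16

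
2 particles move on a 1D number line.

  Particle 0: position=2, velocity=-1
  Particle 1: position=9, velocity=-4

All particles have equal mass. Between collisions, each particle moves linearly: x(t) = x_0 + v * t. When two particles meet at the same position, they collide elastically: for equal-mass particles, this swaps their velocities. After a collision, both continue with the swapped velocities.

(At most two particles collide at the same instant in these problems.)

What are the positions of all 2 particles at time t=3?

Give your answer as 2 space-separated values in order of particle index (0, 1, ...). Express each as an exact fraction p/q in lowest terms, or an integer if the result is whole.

Collision at t=7/3: particles 0 and 1 swap velocities; positions: p0=-1/3 p1=-1/3; velocities now: v0=-4 v1=-1
Advance to t=3 (no further collisions before then); velocities: v0=-4 v1=-1; positions = -3 -1

Answer: -3 -1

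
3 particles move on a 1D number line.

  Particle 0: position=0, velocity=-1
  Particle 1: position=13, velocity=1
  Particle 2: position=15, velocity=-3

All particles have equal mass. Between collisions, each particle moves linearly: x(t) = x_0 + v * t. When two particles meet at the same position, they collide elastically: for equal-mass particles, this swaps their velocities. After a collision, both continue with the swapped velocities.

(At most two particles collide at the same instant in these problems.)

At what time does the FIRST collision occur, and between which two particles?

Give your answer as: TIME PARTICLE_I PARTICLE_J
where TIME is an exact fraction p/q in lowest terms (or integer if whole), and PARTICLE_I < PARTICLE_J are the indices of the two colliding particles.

Answer: 1/2 1 2

Derivation:
Pair (0,1): pos 0,13 vel -1,1 -> not approaching (rel speed -2 <= 0)
Pair (1,2): pos 13,15 vel 1,-3 -> gap=2, closing at 4/unit, collide at t=1/2
Earliest collision: t=1/2 between 1 and 2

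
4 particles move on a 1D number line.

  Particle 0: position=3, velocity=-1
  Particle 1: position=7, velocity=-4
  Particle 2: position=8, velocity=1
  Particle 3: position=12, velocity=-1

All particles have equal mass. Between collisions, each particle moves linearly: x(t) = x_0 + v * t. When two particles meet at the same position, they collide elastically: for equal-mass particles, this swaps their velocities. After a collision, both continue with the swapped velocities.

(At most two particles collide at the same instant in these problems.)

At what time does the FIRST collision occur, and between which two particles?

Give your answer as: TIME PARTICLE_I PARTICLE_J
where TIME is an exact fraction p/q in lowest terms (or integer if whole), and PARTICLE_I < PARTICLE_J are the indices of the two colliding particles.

Answer: 4/3 0 1

Derivation:
Pair (0,1): pos 3,7 vel -1,-4 -> gap=4, closing at 3/unit, collide at t=4/3
Pair (1,2): pos 7,8 vel -4,1 -> not approaching (rel speed -5 <= 0)
Pair (2,3): pos 8,12 vel 1,-1 -> gap=4, closing at 2/unit, collide at t=2
Earliest collision: t=4/3 between 0 and 1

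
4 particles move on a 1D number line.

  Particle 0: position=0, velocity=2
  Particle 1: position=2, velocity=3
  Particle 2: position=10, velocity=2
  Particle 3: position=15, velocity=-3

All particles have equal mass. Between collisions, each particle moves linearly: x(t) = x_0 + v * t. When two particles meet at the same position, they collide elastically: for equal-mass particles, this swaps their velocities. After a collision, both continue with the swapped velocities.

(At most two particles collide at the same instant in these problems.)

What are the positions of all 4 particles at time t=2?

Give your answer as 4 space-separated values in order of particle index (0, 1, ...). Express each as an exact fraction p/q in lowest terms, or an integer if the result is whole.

Answer: 4 8 9 14

Derivation:
Collision at t=1: particles 2 and 3 swap velocities; positions: p0=2 p1=5 p2=12 p3=12; velocities now: v0=2 v1=3 v2=-3 v3=2
Advance to t=2 (no further collisions before then); velocities: v0=2 v1=3 v2=-3 v3=2; positions = 4 8 9 14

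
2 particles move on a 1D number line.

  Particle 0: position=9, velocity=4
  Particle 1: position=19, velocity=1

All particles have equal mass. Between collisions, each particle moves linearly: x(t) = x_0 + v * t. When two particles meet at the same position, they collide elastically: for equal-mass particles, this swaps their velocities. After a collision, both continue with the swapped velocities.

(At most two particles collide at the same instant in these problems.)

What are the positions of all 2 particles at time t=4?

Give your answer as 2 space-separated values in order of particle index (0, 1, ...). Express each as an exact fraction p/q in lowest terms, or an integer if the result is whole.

Collision at t=10/3: particles 0 and 1 swap velocities; positions: p0=67/3 p1=67/3; velocities now: v0=1 v1=4
Advance to t=4 (no further collisions before then); velocities: v0=1 v1=4; positions = 23 25

Answer: 23 25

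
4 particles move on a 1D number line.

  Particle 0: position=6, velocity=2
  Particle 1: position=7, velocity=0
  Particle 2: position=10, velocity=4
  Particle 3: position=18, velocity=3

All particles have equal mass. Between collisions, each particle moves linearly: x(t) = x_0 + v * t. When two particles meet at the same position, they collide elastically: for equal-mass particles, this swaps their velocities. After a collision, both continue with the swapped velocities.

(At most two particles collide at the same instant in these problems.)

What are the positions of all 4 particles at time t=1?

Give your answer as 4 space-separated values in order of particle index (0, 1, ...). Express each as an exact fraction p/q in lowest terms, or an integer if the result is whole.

Answer: 7 8 14 21

Derivation:
Collision at t=1/2: particles 0 and 1 swap velocities; positions: p0=7 p1=7 p2=12 p3=39/2; velocities now: v0=0 v1=2 v2=4 v3=3
Advance to t=1 (no further collisions before then); velocities: v0=0 v1=2 v2=4 v3=3; positions = 7 8 14 21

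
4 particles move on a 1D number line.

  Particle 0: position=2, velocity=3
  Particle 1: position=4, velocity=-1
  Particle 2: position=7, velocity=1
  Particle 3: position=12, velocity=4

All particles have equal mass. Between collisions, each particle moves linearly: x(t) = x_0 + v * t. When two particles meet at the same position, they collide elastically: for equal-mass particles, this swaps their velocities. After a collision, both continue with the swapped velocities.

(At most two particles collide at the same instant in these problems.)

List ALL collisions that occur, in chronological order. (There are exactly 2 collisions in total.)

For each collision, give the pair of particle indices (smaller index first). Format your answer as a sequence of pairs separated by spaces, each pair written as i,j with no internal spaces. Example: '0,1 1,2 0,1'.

Answer: 0,1 1,2

Derivation:
Collision at t=1/2: particles 0 and 1 swap velocities; positions: p0=7/2 p1=7/2 p2=15/2 p3=14; velocities now: v0=-1 v1=3 v2=1 v3=4
Collision at t=5/2: particles 1 and 2 swap velocities; positions: p0=3/2 p1=19/2 p2=19/2 p3=22; velocities now: v0=-1 v1=1 v2=3 v3=4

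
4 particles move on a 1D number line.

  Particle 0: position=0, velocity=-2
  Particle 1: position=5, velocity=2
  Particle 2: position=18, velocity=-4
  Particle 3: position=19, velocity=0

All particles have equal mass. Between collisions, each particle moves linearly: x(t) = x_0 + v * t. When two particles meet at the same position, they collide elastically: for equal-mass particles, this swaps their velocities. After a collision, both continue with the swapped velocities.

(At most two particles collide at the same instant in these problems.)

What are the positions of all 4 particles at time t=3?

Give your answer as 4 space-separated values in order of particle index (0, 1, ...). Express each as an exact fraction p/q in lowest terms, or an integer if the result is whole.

Answer: -6 6 11 19

Derivation:
Collision at t=13/6: particles 1 and 2 swap velocities; positions: p0=-13/3 p1=28/3 p2=28/3 p3=19; velocities now: v0=-2 v1=-4 v2=2 v3=0
Advance to t=3 (no further collisions before then); velocities: v0=-2 v1=-4 v2=2 v3=0; positions = -6 6 11 19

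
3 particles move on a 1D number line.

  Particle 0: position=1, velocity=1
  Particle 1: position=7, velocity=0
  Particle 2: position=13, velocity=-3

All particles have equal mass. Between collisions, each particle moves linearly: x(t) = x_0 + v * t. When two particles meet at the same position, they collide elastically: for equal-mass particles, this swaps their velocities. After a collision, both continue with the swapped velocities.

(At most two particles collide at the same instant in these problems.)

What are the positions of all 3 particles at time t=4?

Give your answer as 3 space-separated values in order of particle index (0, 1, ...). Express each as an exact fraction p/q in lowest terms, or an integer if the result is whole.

Answer: 1 5 7

Derivation:
Collision at t=2: particles 1 and 2 swap velocities; positions: p0=3 p1=7 p2=7; velocities now: v0=1 v1=-3 v2=0
Collision at t=3: particles 0 and 1 swap velocities; positions: p0=4 p1=4 p2=7; velocities now: v0=-3 v1=1 v2=0
Advance to t=4 (no further collisions before then); velocities: v0=-3 v1=1 v2=0; positions = 1 5 7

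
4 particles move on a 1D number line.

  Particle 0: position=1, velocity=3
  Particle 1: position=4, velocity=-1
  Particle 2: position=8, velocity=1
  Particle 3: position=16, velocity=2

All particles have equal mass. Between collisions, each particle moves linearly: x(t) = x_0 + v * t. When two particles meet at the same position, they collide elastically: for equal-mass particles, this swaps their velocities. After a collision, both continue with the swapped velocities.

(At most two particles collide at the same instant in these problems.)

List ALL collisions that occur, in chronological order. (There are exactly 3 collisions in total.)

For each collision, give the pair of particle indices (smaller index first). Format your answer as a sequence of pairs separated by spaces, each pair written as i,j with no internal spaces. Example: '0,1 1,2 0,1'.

Collision at t=3/4: particles 0 and 1 swap velocities; positions: p0=13/4 p1=13/4 p2=35/4 p3=35/2; velocities now: v0=-1 v1=3 v2=1 v3=2
Collision at t=7/2: particles 1 and 2 swap velocities; positions: p0=1/2 p1=23/2 p2=23/2 p3=23; velocities now: v0=-1 v1=1 v2=3 v3=2
Collision at t=15: particles 2 and 3 swap velocities; positions: p0=-11 p1=23 p2=46 p3=46; velocities now: v0=-1 v1=1 v2=2 v3=3

Answer: 0,1 1,2 2,3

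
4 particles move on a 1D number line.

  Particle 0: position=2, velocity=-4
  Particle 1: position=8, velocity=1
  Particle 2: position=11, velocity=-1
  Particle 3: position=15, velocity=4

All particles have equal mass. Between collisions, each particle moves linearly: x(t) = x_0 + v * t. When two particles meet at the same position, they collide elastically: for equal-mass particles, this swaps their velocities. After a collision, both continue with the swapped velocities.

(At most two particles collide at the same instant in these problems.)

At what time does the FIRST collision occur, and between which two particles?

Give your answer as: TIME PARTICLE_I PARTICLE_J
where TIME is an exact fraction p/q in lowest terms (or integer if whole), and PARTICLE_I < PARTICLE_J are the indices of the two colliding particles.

Pair (0,1): pos 2,8 vel -4,1 -> not approaching (rel speed -5 <= 0)
Pair (1,2): pos 8,11 vel 1,-1 -> gap=3, closing at 2/unit, collide at t=3/2
Pair (2,3): pos 11,15 vel -1,4 -> not approaching (rel speed -5 <= 0)
Earliest collision: t=3/2 between 1 and 2

Answer: 3/2 1 2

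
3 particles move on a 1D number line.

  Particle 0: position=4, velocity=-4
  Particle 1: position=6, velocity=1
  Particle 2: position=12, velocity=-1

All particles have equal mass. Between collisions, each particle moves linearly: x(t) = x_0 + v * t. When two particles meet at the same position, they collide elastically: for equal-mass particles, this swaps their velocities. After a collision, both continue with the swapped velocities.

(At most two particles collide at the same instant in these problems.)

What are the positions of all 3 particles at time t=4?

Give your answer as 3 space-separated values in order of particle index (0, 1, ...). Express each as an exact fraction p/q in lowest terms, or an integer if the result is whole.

Collision at t=3: particles 1 and 2 swap velocities; positions: p0=-8 p1=9 p2=9; velocities now: v0=-4 v1=-1 v2=1
Advance to t=4 (no further collisions before then); velocities: v0=-4 v1=-1 v2=1; positions = -12 8 10

Answer: -12 8 10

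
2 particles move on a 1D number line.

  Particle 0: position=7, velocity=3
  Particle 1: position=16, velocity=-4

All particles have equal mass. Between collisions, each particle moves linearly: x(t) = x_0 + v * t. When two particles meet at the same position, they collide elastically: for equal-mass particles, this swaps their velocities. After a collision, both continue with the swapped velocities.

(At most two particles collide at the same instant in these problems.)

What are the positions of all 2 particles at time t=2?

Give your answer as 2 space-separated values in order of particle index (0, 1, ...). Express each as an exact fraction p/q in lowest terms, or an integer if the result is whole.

Answer: 8 13

Derivation:
Collision at t=9/7: particles 0 and 1 swap velocities; positions: p0=76/7 p1=76/7; velocities now: v0=-4 v1=3
Advance to t=2 (no further collisions before then); velocities: v0=-4 v1=3; positions = 8 13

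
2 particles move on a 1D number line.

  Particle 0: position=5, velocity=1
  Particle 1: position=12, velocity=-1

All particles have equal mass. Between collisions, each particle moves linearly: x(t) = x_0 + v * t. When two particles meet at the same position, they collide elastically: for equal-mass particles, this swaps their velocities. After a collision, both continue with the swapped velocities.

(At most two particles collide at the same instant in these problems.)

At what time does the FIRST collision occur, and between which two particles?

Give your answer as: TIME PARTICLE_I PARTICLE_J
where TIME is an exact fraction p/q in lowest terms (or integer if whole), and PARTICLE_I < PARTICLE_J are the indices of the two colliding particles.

Answer: 7/2 0 1

Derivation:
Pair (0,1): pos 5,12 vel 1,-1 -> gap=7, closing at 2/unit, collide at t=7/2
Earliest collision: t=7/2 between 0 and 1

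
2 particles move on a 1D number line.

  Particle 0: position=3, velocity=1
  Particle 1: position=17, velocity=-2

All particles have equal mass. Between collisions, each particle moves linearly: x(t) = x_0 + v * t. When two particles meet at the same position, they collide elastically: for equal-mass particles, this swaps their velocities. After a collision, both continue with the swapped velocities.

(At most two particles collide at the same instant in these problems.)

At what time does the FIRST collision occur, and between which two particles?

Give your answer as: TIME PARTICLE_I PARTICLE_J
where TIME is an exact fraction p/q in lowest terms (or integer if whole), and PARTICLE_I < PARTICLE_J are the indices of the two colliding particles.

Pair (0,1): pos 3,17 vel 1,-2 -> gap=14, closing at 3/unit, collide at t=14/3
Earliest collision: t=14/3 between 0 and 1

Answer: 14/3 0 1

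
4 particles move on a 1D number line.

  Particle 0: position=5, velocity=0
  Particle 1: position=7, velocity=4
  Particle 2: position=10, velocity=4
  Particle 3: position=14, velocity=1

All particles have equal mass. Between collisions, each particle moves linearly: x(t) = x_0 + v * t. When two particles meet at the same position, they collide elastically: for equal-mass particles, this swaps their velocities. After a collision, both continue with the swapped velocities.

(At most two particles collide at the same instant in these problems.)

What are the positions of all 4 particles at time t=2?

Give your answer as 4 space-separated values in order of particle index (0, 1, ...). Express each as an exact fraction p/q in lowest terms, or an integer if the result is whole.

Collision at t=4/3: particles 2 and 3 swap velocities; positions: p0=5 p1=37/3 p2=46/3 p3=46/3; velocities now: v0=0 v1=4 v2=1 v3=4
Advance to t=2 (no further collisions before then); velocities: v0=0 v1=4 v2=1 v3=4; positions = 5 15 16 18

Answer: 5 15 16 18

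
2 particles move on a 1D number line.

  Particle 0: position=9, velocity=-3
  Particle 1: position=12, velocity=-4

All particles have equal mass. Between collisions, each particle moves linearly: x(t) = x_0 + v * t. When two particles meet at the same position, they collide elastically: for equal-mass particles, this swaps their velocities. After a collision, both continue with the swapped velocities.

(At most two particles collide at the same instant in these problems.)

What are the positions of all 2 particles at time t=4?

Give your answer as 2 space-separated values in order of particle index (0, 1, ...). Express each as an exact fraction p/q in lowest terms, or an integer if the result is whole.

Answer: -4 -3

Derivation:
Collision at t=3: particles 0 and 1 swap velocities; positions: p0=0 p1=0; velocities now: v0=-4 v1=-3
Advance to t=4 (no further collisions before then); velocities: v0=-4 v1=-3; positions = -4 -3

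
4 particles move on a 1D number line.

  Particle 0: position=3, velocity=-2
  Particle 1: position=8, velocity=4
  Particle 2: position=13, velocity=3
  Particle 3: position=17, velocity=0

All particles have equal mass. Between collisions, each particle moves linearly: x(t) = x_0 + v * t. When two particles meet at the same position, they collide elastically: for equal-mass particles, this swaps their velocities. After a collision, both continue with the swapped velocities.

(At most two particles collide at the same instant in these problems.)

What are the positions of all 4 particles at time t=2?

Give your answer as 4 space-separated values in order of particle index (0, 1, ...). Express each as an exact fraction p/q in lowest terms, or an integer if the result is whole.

Answer: -1 16 17 19

Derivation:
Collision at t=4/3: particles 2 and 3 swap velocities; positions: p0=1/3 p1=40/3 p2=17 p3=17; velocities now: v0=-2 v1=4 v2=0 v3=3
Advance to t=2 (no further collisions before then); velocities: v0=-2 v1=4 v2=0 v3=3; positions = -1 16 17 19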